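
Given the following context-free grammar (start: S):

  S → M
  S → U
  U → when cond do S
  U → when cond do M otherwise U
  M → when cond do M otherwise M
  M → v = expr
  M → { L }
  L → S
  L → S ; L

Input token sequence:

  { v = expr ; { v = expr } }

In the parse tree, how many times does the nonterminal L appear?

3

[S [M { [L [S [M v = expr]] ; [L [S [M { [L [S [M v = expr]]] }]]]] }]]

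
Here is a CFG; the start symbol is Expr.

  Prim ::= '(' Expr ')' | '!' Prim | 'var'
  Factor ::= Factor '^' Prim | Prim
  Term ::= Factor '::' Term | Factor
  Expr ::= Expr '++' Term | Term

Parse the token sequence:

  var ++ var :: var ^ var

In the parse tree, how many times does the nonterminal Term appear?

[Expr [Expr [Term [Factor [Prim var]]]] ++ [Term [Factor [Prim var]] :: [Term [Factor [Factor [Prim var]] ^ [Prim var]]]]]

3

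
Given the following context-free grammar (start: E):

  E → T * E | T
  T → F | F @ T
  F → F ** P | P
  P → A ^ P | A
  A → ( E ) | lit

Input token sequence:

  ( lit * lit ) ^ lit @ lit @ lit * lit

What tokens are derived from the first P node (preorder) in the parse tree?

( lit * lit ) ^ lit

[E [T [F [P [A ( [E [T [F [P [A lit]]]] * [E [T [F [P [A lit]]]]]] )] ^ [P [A lit]]]] @ [T [F [P [A lit]]] @ [T [F [P [A lit]]]]]] * [E [T [F [P [A lit]]]]]]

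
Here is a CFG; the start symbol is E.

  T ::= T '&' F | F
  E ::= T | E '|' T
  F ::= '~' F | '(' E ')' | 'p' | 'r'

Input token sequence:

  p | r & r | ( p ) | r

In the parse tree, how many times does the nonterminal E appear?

5

[E [E [E [E [T [F p]]] | [T [T [F r]] & [F r]]] | [T [F ( [E [T [F p]]] )]]] | [T [F r]]]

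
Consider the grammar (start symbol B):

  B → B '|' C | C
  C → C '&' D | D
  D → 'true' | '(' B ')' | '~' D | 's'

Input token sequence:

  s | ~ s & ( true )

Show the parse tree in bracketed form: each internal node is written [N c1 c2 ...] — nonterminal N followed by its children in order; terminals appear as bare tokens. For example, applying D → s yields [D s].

[B [B [C [D s]]] | [C [C [D ~ [D s]]] & [D ( [B [C [D true]]] )]]]

B
B | C
C | C
D | C
s | C
s | C & D
s | D & D
s | ~ D & D
s | ~ s & D
s | ~ s & ( B )
s | ~ s & ( C )
s | ~ s & ( D )
s | ~ s & ( true )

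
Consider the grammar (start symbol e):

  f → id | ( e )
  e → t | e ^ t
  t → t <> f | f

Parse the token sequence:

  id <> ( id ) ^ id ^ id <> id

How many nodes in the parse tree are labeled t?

[e [e [e [t [t [f id]] <> [f ( [e [t [f id]]] )]]] ^ [t [f id]]] ^ [t [t [f id]] <> [f id]]]

6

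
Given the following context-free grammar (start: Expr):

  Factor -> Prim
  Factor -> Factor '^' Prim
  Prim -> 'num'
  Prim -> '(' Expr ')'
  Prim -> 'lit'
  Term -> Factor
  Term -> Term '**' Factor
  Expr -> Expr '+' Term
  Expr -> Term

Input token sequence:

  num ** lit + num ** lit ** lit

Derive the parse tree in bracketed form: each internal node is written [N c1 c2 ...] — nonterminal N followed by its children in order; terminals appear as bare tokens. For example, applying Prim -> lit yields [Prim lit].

[Expr [Expr [Term [Term [Factor [Prim num]]] ** [Factor [Prim lit]]]] + [Term [Term [Term [Factor [Prim num]]] ** [Factor [Prim lit]]] ** [Factor [Prim lit]]]]

Expr
Expr + Term
Term + Term
Term ** Factor + Term
Factor ** Factor + Term
Prim ** Factor + Term
num ** Factor + Term
num ** Prim + Term
num ** lit + Term
num ** lit + Term ** Factor
num ** lit + Term ** Factor ** Factor
num ** lit + Factor ** Factor ** Factor
num ** lit + Prim ** Factor ** Factor
num ** lit + num ** Factor ** Factor
num ** lit + num ** Prim ** Factor
num ** lit + num ** lit ** Factor
num ** lit + num ** lit ** Prim
num ** lit + num ** lit ** lit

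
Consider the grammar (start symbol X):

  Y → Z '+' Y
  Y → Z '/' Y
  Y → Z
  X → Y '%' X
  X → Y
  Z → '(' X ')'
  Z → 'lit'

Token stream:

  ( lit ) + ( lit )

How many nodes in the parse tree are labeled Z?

4

[X [Y [Z ( [X [Y [Z lit]]] )] + [Y [Z ( [X [Y [Z lit]]] )]]]]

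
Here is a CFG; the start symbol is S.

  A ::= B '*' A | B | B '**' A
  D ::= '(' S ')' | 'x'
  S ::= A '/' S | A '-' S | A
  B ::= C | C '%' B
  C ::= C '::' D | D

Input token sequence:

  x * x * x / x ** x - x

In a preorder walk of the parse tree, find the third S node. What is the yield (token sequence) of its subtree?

x

[S [A [B [C [D x]]] * [A [B [C [D x]]] * [A [B [C [D x]]]]]] / [S [A [B [C [D x]]] ** [A [B [C [D x]]]]] - [S [A [B [C [D x]]]]]]]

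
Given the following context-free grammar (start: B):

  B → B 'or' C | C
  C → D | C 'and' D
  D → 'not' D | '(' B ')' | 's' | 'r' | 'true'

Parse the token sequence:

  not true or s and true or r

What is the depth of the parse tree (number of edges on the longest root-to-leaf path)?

6

[B [B [B [C [D not [D true]]]] or [C [C [D s]] and [D true]]] or [C [D r]]]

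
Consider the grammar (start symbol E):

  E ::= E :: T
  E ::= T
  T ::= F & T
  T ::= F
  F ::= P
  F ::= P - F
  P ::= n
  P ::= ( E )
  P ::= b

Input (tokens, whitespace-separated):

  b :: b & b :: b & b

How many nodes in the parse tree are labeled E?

3

[E [E [E [T [F [P b]]]] :: [T [F [P b]] & [T [F [P b]]]]] :: [T [F [P b]] & [T [F [P b]]]]]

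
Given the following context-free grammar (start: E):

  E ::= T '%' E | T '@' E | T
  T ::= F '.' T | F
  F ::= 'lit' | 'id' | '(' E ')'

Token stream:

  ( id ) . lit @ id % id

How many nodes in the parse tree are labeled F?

5

[E [T [F ( [E [T [F id]]] )] . [T [F lit]]] @ [E [T [F id]] % [E [T [F id]]]]]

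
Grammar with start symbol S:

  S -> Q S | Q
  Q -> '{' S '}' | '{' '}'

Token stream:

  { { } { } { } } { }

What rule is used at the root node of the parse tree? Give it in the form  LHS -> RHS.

S -> Q S

[S [Q { [S [Q { }] [S [Q { }] [S [Q { }]]]] }] [S [Q { }]]]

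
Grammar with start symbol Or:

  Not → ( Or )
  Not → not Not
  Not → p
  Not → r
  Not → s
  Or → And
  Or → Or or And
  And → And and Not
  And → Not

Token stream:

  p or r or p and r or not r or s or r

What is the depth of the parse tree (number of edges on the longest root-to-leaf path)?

[Or [Or [Or [Or [Or [Or [And [Not p]]] or [And [Not r]]] or [And [And [Not p]] and [Not r]]] or [And [Not not [Not r]]]] or [And [Not s]]] or [And [Not r]]]

8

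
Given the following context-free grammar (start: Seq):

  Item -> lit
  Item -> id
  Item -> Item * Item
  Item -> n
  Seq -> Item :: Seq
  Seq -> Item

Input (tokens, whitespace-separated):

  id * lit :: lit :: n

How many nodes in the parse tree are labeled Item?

5

[Seq [Item [Item id] * [Item lit]] :: [Seq [Item lit] :: [Seq [Item n]]]]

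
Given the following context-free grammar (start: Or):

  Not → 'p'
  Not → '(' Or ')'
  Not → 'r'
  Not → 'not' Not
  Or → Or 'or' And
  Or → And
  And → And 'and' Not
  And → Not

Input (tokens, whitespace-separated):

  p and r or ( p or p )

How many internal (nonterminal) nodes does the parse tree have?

[Or [Or [And [And [Not p]] and [Not r]]] or [And [Not ( [Or [Or [And [Not p]]] or [And [Not p]]] )]]]

14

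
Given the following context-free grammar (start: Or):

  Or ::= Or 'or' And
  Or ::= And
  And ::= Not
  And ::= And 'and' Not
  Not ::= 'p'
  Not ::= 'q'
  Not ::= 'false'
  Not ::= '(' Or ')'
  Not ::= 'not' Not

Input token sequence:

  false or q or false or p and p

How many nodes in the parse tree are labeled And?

5

[Or [Or [Or [Or [And [Not false]]] or [And [Not q]]] or [And [Not false]]] or [And [And [Not p]] and [Not p]]]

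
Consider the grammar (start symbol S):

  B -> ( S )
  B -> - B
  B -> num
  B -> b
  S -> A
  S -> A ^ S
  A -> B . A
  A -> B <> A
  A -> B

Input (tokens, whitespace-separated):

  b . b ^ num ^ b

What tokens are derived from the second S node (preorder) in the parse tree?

[S [A [B b] . [A [B b]]] ^ [S [A [B num]] ^ [S [A [B b]]]]]

num ^ b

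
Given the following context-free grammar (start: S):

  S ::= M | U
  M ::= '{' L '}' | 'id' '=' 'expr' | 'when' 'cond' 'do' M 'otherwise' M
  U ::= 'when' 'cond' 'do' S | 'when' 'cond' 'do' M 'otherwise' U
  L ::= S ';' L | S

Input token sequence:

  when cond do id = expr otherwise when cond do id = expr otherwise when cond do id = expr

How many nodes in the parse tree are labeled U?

3

[S [U when cond do [M id = expr] otherwise [U when cond do [M id = expr] otherwise [U when cond do [S [M id = expr]]]]]]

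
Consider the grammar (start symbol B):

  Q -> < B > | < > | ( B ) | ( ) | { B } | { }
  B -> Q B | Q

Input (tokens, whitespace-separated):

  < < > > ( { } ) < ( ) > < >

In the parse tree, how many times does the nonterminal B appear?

[B [Q < [B [Q < >]] >] [B [Q ( [B [Q { }]] )] [B [Q < [B [Q ( )]] >] [B [Q < >]]]]]

7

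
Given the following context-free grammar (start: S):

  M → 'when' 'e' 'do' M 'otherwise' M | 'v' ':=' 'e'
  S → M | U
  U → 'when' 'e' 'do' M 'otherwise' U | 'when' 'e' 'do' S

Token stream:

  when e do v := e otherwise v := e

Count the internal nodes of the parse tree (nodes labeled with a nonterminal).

[S [M when e do [M v := e] otherwise [M v := e]]]

4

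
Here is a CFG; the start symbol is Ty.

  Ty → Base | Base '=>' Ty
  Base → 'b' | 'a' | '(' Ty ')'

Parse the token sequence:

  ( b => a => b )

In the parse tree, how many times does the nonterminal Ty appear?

4

[Ty [Base ( [Ty [Base b] => [Ty [Base a] => [Ty [Base b]]]] )]]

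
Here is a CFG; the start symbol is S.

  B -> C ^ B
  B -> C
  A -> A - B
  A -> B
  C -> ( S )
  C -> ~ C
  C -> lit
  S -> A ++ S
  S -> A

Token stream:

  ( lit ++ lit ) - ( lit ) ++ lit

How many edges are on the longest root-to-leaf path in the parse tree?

[S [A [A [B [C ( [S [A [B [C lit]]] ++ [S [A [B [C lit]]]]] )]]] - [B [C ( [S [A [B [C lit]]]] )]]] ++ [S [A [B [C lit]]]]]

10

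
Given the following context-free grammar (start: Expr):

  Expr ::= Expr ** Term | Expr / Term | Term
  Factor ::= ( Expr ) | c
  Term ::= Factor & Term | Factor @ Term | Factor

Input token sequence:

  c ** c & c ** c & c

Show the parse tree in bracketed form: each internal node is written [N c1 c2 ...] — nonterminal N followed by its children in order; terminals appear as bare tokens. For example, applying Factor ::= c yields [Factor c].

[Expr [Expr [Expr [Term [Factor c]]] ** [Term [Factor c] & [Term [Factor c]]]] ** [Term [Factor c] & [Term [Factor c]]]]

Expr
Expr ** Term
Expr ** Term ** Term
Term ** Term ** Term
Factor ** Term ** Term
c ** Term ** Term
c ** Factor & Term ** Term
c ** c & Term ** Term
c ** c & Factor ** Term
c ** c & c ** Term
c ** c & c ** Factor & Term
c ** c & c ** c & Term
c ** c & c ** c & Factor
c ** c & c ** c & c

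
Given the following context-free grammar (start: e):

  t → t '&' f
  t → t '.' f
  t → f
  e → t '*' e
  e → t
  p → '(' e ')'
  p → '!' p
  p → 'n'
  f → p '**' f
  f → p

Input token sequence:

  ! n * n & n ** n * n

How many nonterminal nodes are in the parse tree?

[e [t [f [p ! [p n]]]] * [e [t [t [f [p n]]] & [f [p n] ** [f [p n]]]] * [e [t [f [p n]]]]]]

18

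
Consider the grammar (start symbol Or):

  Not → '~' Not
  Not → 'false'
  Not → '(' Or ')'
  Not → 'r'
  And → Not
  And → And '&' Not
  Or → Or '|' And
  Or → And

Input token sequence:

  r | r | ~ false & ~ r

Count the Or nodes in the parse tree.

3

[Or [Or [Or [And [Not r]]] | [And [Not r]]] | [And [And [Not ~ [Not false]]] & [Not ~ [Not r]]]]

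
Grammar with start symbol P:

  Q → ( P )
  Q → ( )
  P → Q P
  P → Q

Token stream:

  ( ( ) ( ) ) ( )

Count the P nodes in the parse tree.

4

[P [Q ( [P [Q ( )] [P [Q ( )]]] )] [P [Q ( )]]]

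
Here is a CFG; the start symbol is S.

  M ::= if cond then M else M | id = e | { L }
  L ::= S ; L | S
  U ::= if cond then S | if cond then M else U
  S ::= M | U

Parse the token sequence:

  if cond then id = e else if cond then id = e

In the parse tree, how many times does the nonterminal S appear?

[S [U if cond then [M id = e] else [U if cond then [S [M id = e]]]]]

2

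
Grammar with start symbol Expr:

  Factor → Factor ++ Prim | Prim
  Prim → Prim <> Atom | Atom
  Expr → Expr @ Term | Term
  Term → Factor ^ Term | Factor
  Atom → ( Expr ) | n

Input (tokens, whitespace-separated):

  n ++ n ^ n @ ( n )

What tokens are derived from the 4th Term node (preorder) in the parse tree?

[Expr [Expr [Term [Factor [Factor [Prim [Atom n]]] ++ [Prim [Atom n]]] ^ [Term [Factor [Prim [Atom n]]]]]] @ [Term [Factor [Prim [Atom ( [Expr [Term [Factor [Prim [Atom n]]]]] )]]]]]

n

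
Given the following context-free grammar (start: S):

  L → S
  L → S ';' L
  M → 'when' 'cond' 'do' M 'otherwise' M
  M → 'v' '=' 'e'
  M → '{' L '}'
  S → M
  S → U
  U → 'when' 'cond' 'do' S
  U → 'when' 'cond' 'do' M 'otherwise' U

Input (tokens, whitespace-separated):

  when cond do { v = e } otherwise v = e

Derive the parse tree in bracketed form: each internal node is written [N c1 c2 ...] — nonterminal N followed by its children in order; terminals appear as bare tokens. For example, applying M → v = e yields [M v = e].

[S [M when cond do [M { [L [S [M v = e]]] }] otherwise [M v = e]]]

S
M
when cond do M otherwise M
when cond do { L } otherwise M
when cond do { S } otherwise M
when cond do { M } otherwise M
when cond do { v = e } otherwise M
when cond do { v = e } otherwise v = e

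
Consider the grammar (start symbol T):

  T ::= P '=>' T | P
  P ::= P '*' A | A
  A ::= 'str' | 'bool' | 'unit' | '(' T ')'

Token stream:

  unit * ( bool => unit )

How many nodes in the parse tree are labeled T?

3

[T [P [P [A unit]] * [A ( [T [P [A bool]] => [T [P [A unit]]]] )]]]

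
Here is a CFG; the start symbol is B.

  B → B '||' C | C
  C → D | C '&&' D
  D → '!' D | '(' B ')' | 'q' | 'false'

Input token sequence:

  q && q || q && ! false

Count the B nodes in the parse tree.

2

[B [B [C [C [D q]] && [D q]]] || [C [C [D q]] && [D ! [D false]]]]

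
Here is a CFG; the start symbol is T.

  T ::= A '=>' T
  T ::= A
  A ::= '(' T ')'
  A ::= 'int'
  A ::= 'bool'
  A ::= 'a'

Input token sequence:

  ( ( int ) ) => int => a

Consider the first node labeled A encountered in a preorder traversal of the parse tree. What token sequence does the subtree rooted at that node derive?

[T [A ( [T [A ( [T [A int]] )]] )] => [T [A int] => [T [A a]]]]

( ( int ) )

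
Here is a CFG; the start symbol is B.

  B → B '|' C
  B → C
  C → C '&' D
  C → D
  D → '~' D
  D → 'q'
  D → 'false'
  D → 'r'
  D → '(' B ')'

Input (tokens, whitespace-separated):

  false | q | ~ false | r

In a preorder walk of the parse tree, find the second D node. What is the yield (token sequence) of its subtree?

[B [B [B [B [C [D false]]] | [C [D q]]] | [C [D ~ [D false]]]] | [C [D r]]]

q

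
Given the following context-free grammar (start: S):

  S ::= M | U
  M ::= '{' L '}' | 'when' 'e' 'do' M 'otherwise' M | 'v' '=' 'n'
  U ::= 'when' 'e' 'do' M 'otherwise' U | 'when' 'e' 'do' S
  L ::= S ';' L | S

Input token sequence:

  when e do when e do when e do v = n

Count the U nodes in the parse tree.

[S [U when e do [S [U when e do [S [U when e do [S [M v = n]]]]]]]]

3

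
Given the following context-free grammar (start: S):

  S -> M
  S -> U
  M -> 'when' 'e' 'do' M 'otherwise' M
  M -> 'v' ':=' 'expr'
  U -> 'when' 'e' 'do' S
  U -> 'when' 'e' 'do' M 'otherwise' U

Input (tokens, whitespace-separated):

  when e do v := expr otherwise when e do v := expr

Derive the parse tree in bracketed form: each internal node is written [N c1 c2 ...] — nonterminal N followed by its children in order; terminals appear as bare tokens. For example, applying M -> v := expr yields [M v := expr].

S
U
when e do M otherwise U
when e do v := expr otherwise U
when e do v := expr otherwise when e do S
when e do v := expr otherwise when e do M
when e do v := expr otherwise when e do v := expr

[S [U when e do [M v := expr] otherwise [U when e do [S [M v := expr]]]]]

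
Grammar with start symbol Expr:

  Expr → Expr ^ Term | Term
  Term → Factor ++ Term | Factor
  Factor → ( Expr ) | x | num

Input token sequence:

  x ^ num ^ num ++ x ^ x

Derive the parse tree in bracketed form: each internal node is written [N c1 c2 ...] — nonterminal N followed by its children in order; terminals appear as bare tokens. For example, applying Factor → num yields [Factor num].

Expr
Expr ^ Term
Expr ^ Term ^ Term
Expr ^ Term ^ Term ^ Term
Term ^ Term ^ Term ^ Term
Factor ^ Term ^ Term ^ Term
x ^ Term ^ Term ^ Term
x ^ Factor ^ Term ^ Term
x ^ num ^ Term ^ Term
x ^ num ^ Factor ++ Term ^ Term
x ^ num ^ num ++ Term ^ Term
x ^ num ^ num ++ Factor ^ Term
x ^ num ^ num ++ x ^ Term
x ^ num ^ num ++ x ^ Factor
x ^ num ^ num ++ x ^ x

[Expr [Expr [Expr [Expr [Term [Factor x]]] ^ [Term [Factor num]]] ^ [Term [Factor num] ++ [Term [Factor x]]]] ^ [Term [Factor x]]]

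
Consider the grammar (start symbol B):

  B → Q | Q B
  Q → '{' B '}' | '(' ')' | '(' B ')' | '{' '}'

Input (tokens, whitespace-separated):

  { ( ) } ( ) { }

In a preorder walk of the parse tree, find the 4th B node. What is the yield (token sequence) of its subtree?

{ }

[B [Q { [B [Q ( )]] }] [B [Q ( )] [B [Q { }]]]]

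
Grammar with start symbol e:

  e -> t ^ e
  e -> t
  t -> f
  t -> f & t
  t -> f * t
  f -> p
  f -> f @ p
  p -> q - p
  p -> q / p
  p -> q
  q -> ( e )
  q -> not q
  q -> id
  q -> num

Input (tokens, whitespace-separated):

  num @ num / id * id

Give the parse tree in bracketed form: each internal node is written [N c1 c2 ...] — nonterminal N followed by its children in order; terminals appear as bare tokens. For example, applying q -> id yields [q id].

[e [t [f [f [p [q num]]] @ [p [q num] / [p [q id]]]] * [t [f [p [q id]]]]]]

e
t
f * t
f @ p * t
p @ p * t
q @ p * t
num @ p * t
num @ q / p * t
num @ num / p * t
num @ num / q * t
num @ num / id * t
num @ num / id * f
num @ num / id * p
num @ num / id * q
num @ num / id * id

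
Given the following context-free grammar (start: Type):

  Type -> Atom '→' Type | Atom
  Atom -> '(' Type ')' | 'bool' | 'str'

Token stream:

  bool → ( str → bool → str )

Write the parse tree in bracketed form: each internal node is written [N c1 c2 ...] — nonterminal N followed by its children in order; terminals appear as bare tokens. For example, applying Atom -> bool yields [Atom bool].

[Type [Atom bool] → [Type [Atom ( [Type [Atom str] → [Type [Atom bool] → [Type [Atom str]]]] )]]]

Type
Atom → Type
bool → Type
bool → Atom
bool → ( Type )
bool → ( Atom → Type )
bool → ( str → Type )
bool → ( str → Atom → Type )
bool → ( str → bool → Type )
bool → ( str → bool → Atom )
bool → ( str → bool → str )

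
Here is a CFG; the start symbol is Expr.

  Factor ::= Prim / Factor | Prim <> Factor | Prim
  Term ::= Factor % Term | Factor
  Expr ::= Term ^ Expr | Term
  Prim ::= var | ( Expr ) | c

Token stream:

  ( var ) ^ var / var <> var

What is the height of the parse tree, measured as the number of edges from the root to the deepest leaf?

[Expr [Term [Factor [Prim ( [Expr [Term [Factor [Prim var]]]] )]]] ^ [Expr [Term [Factor [Prim var] / [Factor [Prim var] <> [Factor [Prim var]]]]]]]

8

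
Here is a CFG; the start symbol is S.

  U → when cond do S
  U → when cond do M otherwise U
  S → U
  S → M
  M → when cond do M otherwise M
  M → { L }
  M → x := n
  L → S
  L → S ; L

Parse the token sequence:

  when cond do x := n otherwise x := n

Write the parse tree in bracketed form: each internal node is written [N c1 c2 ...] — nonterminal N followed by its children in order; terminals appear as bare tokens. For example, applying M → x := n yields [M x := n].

[S [M when cond do [M x := n] otherwise [M x := n]]]

S
M
when cond do M otherwise M
when cond do x := n otherwise M
when cond do x := n otherwise x := n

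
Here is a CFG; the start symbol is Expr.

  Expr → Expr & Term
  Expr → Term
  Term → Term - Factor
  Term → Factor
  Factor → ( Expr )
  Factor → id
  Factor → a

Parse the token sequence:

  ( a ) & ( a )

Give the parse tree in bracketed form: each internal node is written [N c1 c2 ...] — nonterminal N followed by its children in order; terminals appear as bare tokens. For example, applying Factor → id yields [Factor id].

[Expr [Expr [Term [Factor ( [Expr [Term [Factor a]]] )]]] & [Term [Factor ( [Expr [Term [Factor a]]] )]]]

Expr
Expr & Term
Term & Term
Factor & Term
( Expr ) & Term
( Term ) & Term
( Factor ) & Term
( a ) & Term
( a ) & Factor
( a ) & ( Expr )
( a ) & ( Term )
( a ) & ( Factor )
( a ) & ( a )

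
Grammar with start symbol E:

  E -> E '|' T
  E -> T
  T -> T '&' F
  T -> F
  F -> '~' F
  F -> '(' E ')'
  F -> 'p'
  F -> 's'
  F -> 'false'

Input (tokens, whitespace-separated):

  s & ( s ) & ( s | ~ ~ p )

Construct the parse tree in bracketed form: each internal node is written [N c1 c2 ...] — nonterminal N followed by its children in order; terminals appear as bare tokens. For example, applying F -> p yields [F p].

E
T
T & F
T & F & F
F & F & F
s & F & F
s & ( E ) & F
s & ( T ) & F
s & ( F ) & F
s & ( s ) & F
s & ( s ) & ( E )
s & ( s ) & ( E | T )
s & ( s ) & ( T | T )
s & ( s ) & ( F | T )
s & ( s ) & ( s | T )
s & ( s ) & ( s | F )
s & ( s ) & ( s | ~ F )
s & ( s ) & ( s | ~ ~ F )
s & ( s ) & ( s | ~ ~ p )

[E [T [T [T [F s]] & [F ( [E [T [F s]]] )]] & [F ( [E [E [T [F s]]] | [T [F ~ [F ~ [F p]]]]] )]]]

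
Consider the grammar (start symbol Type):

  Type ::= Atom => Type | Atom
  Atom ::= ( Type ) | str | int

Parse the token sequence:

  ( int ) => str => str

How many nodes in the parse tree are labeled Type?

[Type [Atom ( [Type [Atom int]] )] => [Type [Atom str] => [Type [Atom str]]]]

4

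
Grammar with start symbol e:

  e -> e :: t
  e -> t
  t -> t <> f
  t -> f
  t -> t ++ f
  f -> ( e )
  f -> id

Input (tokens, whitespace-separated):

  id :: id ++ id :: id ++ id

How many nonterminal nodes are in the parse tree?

13

[e [e [e [t [f id]]] :: [t [t [f id]] ++ [f id]]] :: [t [t [f id]] ++ [f id]]]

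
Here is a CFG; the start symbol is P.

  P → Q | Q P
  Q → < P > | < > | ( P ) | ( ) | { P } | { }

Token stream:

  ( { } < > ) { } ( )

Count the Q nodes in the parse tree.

5

[P [Q ( [P [Q { }] [P [Q < >]]] )] [P [Q { }] [P [Q ( )]]]]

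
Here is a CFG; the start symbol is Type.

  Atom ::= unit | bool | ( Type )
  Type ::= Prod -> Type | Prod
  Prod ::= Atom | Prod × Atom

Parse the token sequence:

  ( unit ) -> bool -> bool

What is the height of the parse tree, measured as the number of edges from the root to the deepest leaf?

[Type [Prod [Atom ( [Type [Prod [Atom unit]]] )]] -> [Type [Prod [Atom bool]] -> [Type [Prod [Atom bool]]]]]

6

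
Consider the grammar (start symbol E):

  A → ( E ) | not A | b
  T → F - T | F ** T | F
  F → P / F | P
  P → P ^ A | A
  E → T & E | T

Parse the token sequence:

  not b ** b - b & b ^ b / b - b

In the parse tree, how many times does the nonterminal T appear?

5

[E [T [F [P [A not [A b]]]] ** [T [F [P [A b]]] - [T [F [P [A b]]]]]] & [E [T [F [P [P [A b]] ^ [A b]] / [F [P [A b]]]] - [T [F [P [A b]]]]]]]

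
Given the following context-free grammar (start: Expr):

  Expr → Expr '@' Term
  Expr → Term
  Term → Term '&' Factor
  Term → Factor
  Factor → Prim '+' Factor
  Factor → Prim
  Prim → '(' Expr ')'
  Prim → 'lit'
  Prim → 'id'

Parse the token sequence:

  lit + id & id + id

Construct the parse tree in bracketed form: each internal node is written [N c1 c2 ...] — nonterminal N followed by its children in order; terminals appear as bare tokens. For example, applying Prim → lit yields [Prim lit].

[Expr [Term [Term [Factor [Prim lit] + [Factor [Prim id]]]] & [Factor [Prim id] + [Factor [Prim id]]]]]

Expr
Term
Term & Factor
Factor & Factor
Prim + Factor & Factor
lit + Factor & Factor
lit + Prim & Factor
lit + id & Factor
lit + id & Prim + Factor
lit + id & id + Factor
lit + id & id + Prim
lit + id & id + id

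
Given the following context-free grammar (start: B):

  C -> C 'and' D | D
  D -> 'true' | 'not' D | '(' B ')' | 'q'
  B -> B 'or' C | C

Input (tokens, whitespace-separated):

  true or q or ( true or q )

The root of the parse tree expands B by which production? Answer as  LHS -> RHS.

[B [B [B [C [D true]]] or [C [D q]]] or [C [D ( [B [B [C [D true]]] or [C [D q]]] )]]]

B -> B 'or' C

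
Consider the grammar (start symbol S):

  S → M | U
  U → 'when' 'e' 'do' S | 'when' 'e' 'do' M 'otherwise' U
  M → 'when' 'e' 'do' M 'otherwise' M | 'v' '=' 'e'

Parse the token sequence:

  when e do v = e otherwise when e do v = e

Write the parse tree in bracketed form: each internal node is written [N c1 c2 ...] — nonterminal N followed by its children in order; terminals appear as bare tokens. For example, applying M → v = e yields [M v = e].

[S [U when e do [M v = e] otherwise [U when e do [S [M v = e]]]]]

S
U
when e do M otherwise U
when e do v = e otherwise U
when e do v = e otherwise when e do S
when e do v = e otherwise when e do M
when e do v = e otherwise when e do v = e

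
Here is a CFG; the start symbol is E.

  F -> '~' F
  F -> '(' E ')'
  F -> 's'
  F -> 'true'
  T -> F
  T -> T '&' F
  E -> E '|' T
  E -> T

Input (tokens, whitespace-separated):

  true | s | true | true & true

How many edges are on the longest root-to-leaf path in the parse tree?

[E [E [E [E [T [F true]]] | [T [F s]]] | [T [F true]]] | [T [T [F true]] & [F true]]]

6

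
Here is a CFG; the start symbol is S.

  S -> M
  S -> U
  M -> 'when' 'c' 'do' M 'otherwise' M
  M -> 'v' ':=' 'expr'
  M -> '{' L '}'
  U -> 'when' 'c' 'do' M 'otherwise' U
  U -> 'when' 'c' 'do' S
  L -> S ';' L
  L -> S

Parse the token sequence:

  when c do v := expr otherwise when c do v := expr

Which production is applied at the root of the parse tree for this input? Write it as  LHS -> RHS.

S -> U

[S [U when c do [M v := expr] otherwise [U when c do [S [M v := expr]]]]]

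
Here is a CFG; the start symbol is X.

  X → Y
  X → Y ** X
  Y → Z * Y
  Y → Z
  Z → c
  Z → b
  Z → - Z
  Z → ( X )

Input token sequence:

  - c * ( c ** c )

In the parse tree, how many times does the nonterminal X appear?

[X [Y [Z - [Z c]] * [Y [Z ( [X [Y [Z c]] ** [X [Y [Z c]]]] )]]]]

3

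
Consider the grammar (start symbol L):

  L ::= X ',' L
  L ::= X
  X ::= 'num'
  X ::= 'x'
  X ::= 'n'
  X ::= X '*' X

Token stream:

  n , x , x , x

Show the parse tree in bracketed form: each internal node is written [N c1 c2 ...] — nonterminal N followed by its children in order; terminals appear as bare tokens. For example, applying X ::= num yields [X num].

[L [X n] , [L [X x] , [L [X x] , [L [X x]]]]]

L
X , L
n , L
n , X , L
n , x , L
n , x , X , L
n , x , x , L
n , x , x , X
n , x , x , x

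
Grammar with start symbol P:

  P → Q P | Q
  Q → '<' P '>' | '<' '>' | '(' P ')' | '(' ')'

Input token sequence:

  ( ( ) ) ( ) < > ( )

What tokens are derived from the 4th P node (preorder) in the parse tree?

< > ( )

[P [Q ( [P [Q ( )]] )] [P [Q ( )] [P [Q < >] [P [Q ( )]]]]]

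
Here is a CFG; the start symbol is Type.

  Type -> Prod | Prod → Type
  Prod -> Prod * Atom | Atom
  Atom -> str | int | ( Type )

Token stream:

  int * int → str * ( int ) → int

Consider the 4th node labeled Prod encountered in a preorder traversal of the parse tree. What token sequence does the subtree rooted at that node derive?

[Type [Prod [Prod [Atom int]] * [Atom int]] → [Type [Prod [Prod [Atom str]] * [Atom ( [Type [Prod [Atom int]]] )]] → [Type [Prod [Atom int]]]]]

str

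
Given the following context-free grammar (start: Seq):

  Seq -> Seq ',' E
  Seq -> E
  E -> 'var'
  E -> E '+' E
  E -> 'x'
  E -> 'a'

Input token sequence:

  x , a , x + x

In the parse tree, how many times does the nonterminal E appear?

5

[Seq [Seq [Seq [E x]] , [E a]] , [E [E x] + [E x]]]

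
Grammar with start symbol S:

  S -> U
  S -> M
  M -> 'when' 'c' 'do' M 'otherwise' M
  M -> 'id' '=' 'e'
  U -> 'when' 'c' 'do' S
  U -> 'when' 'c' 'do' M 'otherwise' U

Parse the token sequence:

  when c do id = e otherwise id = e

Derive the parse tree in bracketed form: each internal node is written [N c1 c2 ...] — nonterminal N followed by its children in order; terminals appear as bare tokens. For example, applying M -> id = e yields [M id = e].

[S [M when c do [M id = e] otherwise [M id = e]]]

S
M
when c do M otherwise M
when c do id = e otherwise M
when c do id = e otherwise id = e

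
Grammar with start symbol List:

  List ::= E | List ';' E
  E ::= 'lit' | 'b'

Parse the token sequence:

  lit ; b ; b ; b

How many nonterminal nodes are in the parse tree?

[List [List [List [List [E lit]] ; [E b]] ; [E b]] ; [E b]]

8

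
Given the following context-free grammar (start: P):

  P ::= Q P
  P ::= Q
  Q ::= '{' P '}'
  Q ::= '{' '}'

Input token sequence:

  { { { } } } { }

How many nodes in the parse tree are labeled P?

4

[P [Q { [P [Q { [P [Q { }]] }]] }] [P [Q { }]]]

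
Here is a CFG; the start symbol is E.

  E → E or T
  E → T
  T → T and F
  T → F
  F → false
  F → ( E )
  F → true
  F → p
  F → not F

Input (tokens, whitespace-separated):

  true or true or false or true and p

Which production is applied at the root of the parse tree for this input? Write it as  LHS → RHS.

E → E or T

[E [E [E [E [T [F true]]] or [T [F true]]] or [T [F false]]] or [T [T [F true]] and [F p]]]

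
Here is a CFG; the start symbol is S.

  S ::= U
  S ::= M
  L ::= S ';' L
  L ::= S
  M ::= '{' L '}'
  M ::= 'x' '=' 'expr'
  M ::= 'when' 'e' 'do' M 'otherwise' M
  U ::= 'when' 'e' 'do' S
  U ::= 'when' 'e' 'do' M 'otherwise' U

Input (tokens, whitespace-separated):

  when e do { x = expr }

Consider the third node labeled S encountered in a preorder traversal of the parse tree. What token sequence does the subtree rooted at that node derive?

[S [U when e do [S [M { [L [S [M x = expr]]] }]]]]

x = expr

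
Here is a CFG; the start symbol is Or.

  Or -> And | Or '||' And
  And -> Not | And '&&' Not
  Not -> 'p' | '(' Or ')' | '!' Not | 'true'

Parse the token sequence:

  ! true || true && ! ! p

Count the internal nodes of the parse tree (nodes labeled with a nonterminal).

11

[Or [Or [And [Not ! [Not true]]]] || [And [And [Not true]] && [Not ! [Not ! [Not p]]]]]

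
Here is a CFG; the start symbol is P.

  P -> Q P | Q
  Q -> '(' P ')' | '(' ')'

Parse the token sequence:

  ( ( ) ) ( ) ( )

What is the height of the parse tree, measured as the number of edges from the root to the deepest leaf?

4

[P [Q ( [P [Q ( )]] )] [P [Q ( )] [P [Q ( )]]]]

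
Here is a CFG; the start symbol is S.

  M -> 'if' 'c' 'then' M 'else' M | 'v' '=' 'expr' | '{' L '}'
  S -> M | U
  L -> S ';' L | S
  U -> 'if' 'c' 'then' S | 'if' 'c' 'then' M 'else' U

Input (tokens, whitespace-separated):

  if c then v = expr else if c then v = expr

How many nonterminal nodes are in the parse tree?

6

[S [U if c then [M v = expr] else [U if c then [S [M v = expr]]]]]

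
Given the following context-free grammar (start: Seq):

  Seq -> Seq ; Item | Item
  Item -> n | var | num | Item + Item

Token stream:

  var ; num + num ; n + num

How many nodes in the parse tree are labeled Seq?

3

[Seq [Seq [Seq [Item var]] ; [Item [Item num] + [Item num]]] ; [Item [Item n] + [Item num]]]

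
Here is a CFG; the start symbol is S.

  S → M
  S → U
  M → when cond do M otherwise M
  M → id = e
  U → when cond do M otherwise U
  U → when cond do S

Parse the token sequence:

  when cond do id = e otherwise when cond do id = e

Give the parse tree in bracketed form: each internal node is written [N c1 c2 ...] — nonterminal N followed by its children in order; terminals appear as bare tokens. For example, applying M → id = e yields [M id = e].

[S [U when cond do [M id = e] otherwise [U when cond do [S [M id = e]]]]]

S
U
when cond do M otherwise U
when cond do id = e otherwise U
when cond do id = e otherwise when cond do S
when cond do id = e otherwise when cond do M
when cond do id = e otherwise when cond do id = e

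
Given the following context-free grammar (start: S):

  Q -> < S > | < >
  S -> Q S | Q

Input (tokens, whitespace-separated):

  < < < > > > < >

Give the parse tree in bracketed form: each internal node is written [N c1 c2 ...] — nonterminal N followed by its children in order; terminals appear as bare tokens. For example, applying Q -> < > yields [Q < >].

S
Q S
< S > S
< Q > S
< < S > > S
< < Q > > S
< < < > > > S
< < < > > > Q
< < < > > > < >

[S [Q < [S [Q < [S [Q < >]] >]] >] [S [Q < >]]]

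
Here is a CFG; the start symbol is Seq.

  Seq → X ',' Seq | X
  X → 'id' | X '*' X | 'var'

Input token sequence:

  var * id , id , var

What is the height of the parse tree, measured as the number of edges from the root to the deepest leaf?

4

[Seq [X [X var] * [X id]] , [Seq [X id] , [Seq [X var]]]]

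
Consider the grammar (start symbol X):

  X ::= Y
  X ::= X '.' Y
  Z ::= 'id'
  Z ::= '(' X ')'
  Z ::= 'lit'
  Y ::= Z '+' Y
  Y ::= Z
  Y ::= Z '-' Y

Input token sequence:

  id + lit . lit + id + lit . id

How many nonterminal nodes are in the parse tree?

15

[X [X [X [Y [Z id] + [Y [Z lit]]]] . [Y [Z lit] + [Y [Z id] + [Y [Z lit]]]]] . [Y [Z id]]]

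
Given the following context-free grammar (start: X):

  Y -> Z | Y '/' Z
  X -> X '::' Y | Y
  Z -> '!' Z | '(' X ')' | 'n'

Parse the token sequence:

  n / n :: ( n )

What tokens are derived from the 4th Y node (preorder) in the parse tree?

[X [X [Y [Y [Z n]] / [Z n]]] :: [Y [Z ( [X [Y [Z n]]] )]]]

n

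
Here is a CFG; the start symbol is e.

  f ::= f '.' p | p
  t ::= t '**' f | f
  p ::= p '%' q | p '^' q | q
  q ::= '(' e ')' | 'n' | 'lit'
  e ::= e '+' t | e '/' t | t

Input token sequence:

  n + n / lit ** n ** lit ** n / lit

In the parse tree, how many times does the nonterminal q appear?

7

[e [e [e [e [t [f [p [q n]]]]] + [t [f [p [q n]]]]] / [t [t [t [t [f [p [q lit]]]] ** [f [p [q n]]]] ** [f [p [q lit]]]] ** [f [p [q n]]]]] / [t [f [p [q lit]]]]]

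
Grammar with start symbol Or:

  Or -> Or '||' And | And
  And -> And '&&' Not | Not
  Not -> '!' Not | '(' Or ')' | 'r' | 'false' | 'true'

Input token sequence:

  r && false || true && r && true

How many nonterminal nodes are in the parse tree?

[Or [Or [And [And [Not r]] && [Not false]]] || [And [And [And [Not true]] && [Not r]] && [Not true]]]

12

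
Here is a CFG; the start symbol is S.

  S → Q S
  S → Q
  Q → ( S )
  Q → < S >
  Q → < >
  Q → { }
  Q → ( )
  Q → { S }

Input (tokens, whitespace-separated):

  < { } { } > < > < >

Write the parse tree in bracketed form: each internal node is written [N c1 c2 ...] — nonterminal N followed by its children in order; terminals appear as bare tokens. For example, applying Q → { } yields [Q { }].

S
Q S
< S > S
< Q S > S
< { } S > S
< { } Q > S
< { } { } > S
< { } { } > Q S
< { } { } > < > S
< { } { } > < > Q
< { } { } > < > < >

[S [Q < [S [Q { }] [S [Q { }]]] >] [S [Q < >] [S [Q < >]]]]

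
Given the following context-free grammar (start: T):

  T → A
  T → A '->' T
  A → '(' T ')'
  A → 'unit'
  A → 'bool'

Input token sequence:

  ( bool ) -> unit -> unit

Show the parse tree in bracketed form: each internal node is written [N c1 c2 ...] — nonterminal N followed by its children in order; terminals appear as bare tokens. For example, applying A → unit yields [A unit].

T
A -> T
( T ) -> T
( A ) -> T
( bool ) -> T
( bool ) -> A -> T
( bool ) -> unit -> T
( bool ) -> unit -> A
( bool ) -> unit -> unit

[T [A ( [T [A bool]] )] -> [T [A unit] -> [T [A unit]]]]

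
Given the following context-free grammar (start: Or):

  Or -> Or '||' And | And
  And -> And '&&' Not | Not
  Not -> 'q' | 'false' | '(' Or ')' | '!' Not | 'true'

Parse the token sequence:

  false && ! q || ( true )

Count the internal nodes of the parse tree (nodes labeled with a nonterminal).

[Or [Or [And [And [Not false]] && [Not ! [Not q]]]] || [And [Not ( [Or [And [Not true]]] )]]]

12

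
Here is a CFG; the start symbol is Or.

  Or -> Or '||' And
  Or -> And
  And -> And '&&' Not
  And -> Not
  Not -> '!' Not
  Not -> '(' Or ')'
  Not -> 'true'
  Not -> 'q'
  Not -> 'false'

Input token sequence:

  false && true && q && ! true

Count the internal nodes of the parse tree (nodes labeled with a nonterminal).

[Or [And [And [And [And [Not false]] && [Not true]] && [Not q]] && [Not ! [Not true]]]]

10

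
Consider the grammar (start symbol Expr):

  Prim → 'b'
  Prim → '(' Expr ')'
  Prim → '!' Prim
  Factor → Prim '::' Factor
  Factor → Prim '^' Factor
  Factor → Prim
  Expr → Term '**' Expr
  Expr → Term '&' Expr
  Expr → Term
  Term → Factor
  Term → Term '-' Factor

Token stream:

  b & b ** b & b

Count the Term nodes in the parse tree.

[Expr [Term [Factor [Prim b]]] & [Expr [Term [Factor [Prim b]]] ** [Expr [Term [Factor [Prim b]]] & [Expr [Term [Factor [Prim b]]]]]]]

4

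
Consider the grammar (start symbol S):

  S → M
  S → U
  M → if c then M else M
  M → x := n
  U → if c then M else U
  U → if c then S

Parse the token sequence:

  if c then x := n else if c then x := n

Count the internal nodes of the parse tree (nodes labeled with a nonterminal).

[S [U if c then [M x := n] else [U if c then [S [M x := n]]]]]

6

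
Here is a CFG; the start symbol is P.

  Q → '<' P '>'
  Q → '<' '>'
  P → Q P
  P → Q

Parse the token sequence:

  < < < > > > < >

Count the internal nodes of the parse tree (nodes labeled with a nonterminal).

[P [Q < [P [Q < [P [Q < >]] >]] >] [P [Q < >]]]

8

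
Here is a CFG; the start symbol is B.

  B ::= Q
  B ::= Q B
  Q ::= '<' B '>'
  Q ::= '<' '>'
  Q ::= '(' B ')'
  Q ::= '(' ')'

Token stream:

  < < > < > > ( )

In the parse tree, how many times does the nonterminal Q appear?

4

[B [Q < [B [Q < >] [B [Q < >]]] >] [B [Q ( )]]]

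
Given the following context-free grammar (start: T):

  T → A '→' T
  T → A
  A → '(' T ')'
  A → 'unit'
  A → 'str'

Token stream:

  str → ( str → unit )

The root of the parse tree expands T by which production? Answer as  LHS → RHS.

T → A '→' T

[T [A str] → [T [A ( [T [A str] → [T [A unit]]] )]]]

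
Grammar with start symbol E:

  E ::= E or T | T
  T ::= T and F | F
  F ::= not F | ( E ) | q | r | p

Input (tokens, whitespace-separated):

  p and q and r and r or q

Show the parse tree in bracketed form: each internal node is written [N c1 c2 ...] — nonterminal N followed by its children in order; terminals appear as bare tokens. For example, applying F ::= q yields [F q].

[E [E [T [T [T [T [F p]] and [F q]] and [F r]] and [F r]]] or [T [F q]]]

E
E or T
T or T
T and F or T
T and F and F or T
T and F and F and F or T
F and F and F and F or T
p and F and F and F or T
p and q and F and F or T
p and q and r and F or T
p and q and r and r or T
p and q and r and r or F
p and q and r and r or q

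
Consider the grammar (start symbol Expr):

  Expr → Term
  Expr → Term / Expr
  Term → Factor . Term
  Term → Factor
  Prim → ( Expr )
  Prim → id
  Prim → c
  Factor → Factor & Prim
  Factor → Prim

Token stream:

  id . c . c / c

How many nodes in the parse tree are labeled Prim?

4

[Expr [Term [Factor [Prim id]] . [Term [Factor [Prim c]] . [Term [Factor [Prim c]]]]] / [Expr [Term [Factor [Prim c]]]]]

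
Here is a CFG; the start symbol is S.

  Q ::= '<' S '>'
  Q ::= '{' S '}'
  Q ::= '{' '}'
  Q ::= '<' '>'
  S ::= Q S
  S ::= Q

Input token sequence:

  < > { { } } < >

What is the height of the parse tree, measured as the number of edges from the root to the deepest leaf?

5

[S [Q < >] [S [Q { [S [Q { }]] }] [S [Q < >]]]]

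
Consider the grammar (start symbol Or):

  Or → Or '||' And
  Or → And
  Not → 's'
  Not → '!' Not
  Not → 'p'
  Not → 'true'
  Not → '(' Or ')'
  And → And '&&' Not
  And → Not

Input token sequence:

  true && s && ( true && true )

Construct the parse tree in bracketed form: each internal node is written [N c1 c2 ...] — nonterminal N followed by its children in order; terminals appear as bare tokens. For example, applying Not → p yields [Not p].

[Or [And [And [And [Not true]] && [Not s]] && [Not ( [Or [And [And [Not true]] && [Not true]]] )]]]

Or
And
And && Not
And && Not && Not
Not && Not && Not
true && Not && Not
true && s && Not
true && s && ( Or )
true && s && ( And )
true && s && ( And && Not )
true && s && ( Not && Not )
true && s && ( true && Not )
true && s && ( true && true )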